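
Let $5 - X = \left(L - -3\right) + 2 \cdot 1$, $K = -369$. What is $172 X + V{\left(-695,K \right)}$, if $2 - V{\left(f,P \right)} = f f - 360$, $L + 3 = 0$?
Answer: $-482147$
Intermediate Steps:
$L = -3$ ($L = -3 + 0 = -3$)
$V{\left(f,P \right)} = 362 - f^{2}$ ($V{\left(f,P \right)} = 2 - \left(f f - 360\right) = 2 - \left(f^{2} - 360\right) = 2 - \left(-360 + f^{2}\right) = 362 - f^{2}$)
$X = 3$ ($X = 5 - \left(\left(-3 - -3\right) + 2 \cdot 1\right) = 5 - \left(\left(-3 + 3\right) + 2\right) = 5 - \left(0 + 2\right) = 5 - 2 = 3$)
$172 X + V{\left(-695,K \right)} = 172 \cdot 3 + \left(362 - \left(-695\right)^{2}\right) = 516 + \left(362 - 483025\right) = 516 - 482663 = -482147$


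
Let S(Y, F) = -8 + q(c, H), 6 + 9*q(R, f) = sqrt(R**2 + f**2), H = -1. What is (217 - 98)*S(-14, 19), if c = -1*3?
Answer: -3094/3 + 119*sqrt(10)/9 ≈ -989.52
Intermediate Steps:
c = -3
q(R, f) = -2/3 + sqrt(R**2 + f**2)/9
S(Y, F) = -26/3 + sqrt(10)/9 (S(Y, F) = -8 + (-2/3 + sqrt((-3)**2 + (-1)**2)/9) = -8 + (-2/3 + sqrt(9 + 1)/9) = -8 + (-2/3 + sqrt(10)/9) = -26/3 + sqrt(10)/9)
(217 - 98)*S(-14, 19) = (217 - 98)*(-26/3 + sqrt(10)/9) = 119*(-26/3 + sqrt(10)/9) = -3094/3 + 119*sqrt(10)/9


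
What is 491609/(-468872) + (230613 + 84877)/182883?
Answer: 58017498533/85748717976 ≈ 0.67660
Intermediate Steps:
491609/(-468872) + (230613 + 84877)/182883 = 491609*(-1/468872) + 315490*(1/182883) = -491609/468872 + 315490/182883 = 58017498533/85748717976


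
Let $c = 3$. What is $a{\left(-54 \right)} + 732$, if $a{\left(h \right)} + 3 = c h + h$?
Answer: $513$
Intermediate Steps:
$a{\left(h \right)} = -3 + 4 h$ ($a{\left(h \right)} = -3 + \left(3 h + h\right) = -3 + 4 h$)
$a{\left(-54 \right)} + 732 = \left(-3 + 4 \left(-54\right)\right) + 732 = \left(-3 - 216\right) + 732 = -219 + 732 = 513$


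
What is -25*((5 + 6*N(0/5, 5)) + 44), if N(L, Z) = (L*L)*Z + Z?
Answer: -1975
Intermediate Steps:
N(L, Z) = Z + Z*L² (N(L, Z) = L²*Z + Z = Z*L² + Z = Z + Z*L²)
-25*((5 + 6*N(0/5, 5)) + 44) = -25*((5 + 6*(5*(1 + (0/5)²))) + 44) = -25*((5 + 6*(5*(1 + (0*(⅕))²))) + 44) = -25*((5 + 6*(5*(1 + 0²))) + 44) = -25*((5 + 6*(5*(1 + 0))) + 44) = -25*((5 + 6*(5*1)) + 44) = -25*((5 + 6*5) + 44) = -25*((5 + 30) + 44) = -25*(35 + 44) = -25*79 = -1975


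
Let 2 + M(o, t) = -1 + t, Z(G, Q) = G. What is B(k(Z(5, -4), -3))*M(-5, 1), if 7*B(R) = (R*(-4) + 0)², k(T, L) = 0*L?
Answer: 0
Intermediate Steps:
M(o, t) = -3 + t (M(o, t) = -2 + (-1 + t) = -3 + t)
k(T, L) = 0
B(R) = 16*R²/7 (B(R) = (R*(-4) + 0)²/7 = (-4*R + 0)²/7 = (-4*R)²/7 = (16*R²)/7 = 16*R²/7)
B(k(Z(5, -4), -3))*M(-5, 1) = ((16/7)*0²)*(-3 + 1) = ((16/7)*0)*(-2) = 0*(-2) = 0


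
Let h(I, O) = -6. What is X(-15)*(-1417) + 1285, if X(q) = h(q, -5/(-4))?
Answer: 9787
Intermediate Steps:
X(q) = -6
X(-15)*(-1417) + 1285 = -6*(-1417) + 1285 = 8502 + 1285 = 9787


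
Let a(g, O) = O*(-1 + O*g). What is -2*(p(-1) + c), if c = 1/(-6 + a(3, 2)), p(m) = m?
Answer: 3/2 ≈ 1.5000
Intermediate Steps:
c = ¼ (c = 1/(-6 + 2*(-1 + 2*3)) = 1/(-6 + 2*(-1 + 6)) = 1/(-6 + 2*5) = 1/(-6 + 10) = 1/4 = ¼ ≈ 0.25000)
-2*(p(-1) + c) = -2*(-1 + ¼) = -2*(-¾) = 3/2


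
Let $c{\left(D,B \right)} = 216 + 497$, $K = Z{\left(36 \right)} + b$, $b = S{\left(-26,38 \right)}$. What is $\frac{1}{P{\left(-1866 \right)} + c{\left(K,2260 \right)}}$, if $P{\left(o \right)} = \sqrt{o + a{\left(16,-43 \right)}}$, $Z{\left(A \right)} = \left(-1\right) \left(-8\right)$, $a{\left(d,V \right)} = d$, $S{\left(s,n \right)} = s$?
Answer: $\frac{713}{510219} - \frac{5 i \sqrt{74}}{510219} \approx 0.0013974 - 8.43 \cdot 10^{-5} i$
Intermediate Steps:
$b = -26$
$Z{\left(A \right)} = 8$
$P{\left(o \right)} = \sqrt{16 + o}$ ($P{\left(o \right)} = \sqrt{o + 16} = \sqrt{16 + o}$)
$K = -18$ ($K = 8 - 26 = -18$)
$c{\left(D,B \right)} = 713$
$\frac{1}{P{\left(-1866 \right)} + c{\left(K,2260 \right)}} = \frac{1}{\sqrt{16 - 1866} + 713} = \frac{1}{\sqrt{-1850} + 713} = \frac{1}{5 i \sqrt{74} + 713} = \frac{1}{713 + 5 i \sqrt{74}}$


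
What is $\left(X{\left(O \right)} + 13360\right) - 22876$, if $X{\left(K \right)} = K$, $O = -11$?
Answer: $-9527$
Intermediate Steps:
$\left(X{\left(O \right)} + 13360\right) - 22876 = \left(-11 + 13360\right) - 22876 = 13349 - 22876 = -9527$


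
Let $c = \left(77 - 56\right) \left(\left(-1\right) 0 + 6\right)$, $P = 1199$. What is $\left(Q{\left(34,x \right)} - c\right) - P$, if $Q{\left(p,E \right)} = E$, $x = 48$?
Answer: $-1277$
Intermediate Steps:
$c = 126$ ($c = 21 \left(0 + 6\right) = 21 \cdot 6 = 126$)
$\left(Q{\left(34,x \right)} - c\right) - P = \left(48 - 126\right) - 1199 = -78 - 1199 = -1277$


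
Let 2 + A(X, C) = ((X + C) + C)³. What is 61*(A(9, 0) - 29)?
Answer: 42578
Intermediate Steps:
A(X, C) = -2 + (X + 2*C)³ (A(X, C) = -2 + ((X + C) + C)³ = -2 + ((C + X) + C)³ = -2 + (X + 2*C)³)
61*(A(9, 0) - 29) = 61*((-2 + (9 + 2*0)³) - 29) = 61*((-2 + (9 + 0)³) - 29) = 61*((-2 + 9³) - 29) = 61*((-2 + 729) - 29) = 61*(727 - 29) = 61*698 = 42578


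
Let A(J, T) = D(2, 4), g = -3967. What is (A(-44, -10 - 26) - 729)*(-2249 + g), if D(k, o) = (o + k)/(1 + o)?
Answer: 22620024/5 ≈ 4.5240e+6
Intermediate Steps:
D(k, o) = (k + o)/(1 + o)
A(J, T) = 6/5 (A(J, T) = (2 + 4)/(1 + 4) = 6/5)
(A(-44, -10 - 26) - 729)*(-2249 + g) = (6/5 - 729)*(-2249 - 3967) = -3639/5*(-6216) = 22620024/5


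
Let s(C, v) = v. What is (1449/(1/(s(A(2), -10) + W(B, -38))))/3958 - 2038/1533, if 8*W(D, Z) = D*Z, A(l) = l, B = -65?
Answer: 2622208199/24270456 ≈ 108.04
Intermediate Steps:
W(D, Z) = D*Z/8 (W(D, Z) = (D*Z)/8 = D*Z/8)
(1449/(1/(s(A(2), -10) + W(B, -38))))/3958 - 2038/1533 = (1449/(1/(-10 + (⅛)*(-65)*(-38))))/3958 - 2038/1533 = (1449/(1/(-10 + 1235/4)))*(1/3958) - 2038*1/1533 = (1449/(1/(1195/4)))*(1/3958) - 2038/1533 = (1449/(4/1195))*(1/3958) - 2038/1533 = (1449*(1195/4))*(1/3958) - 2038/1533 = (1731555/4)*(1/3958) - 2038/1533 = 1731555/15832 - 2038/1533 = 2622208199/24270456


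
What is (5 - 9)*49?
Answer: -196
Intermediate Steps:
(5 - 9)*49 = -4*49 = -196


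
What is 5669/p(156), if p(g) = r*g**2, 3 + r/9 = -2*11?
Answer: -5669/5475600 ≈ -0.0010353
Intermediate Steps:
r = -225 (r = -27 + 9*(-2*11) = -27 + 9*(-22) = -27 - 198 = -225)
p(g) = -225*g**2
5669/p(156) = 5669/((-225*156**2)) = 5669/((-225*24336)) = 5669/(-5475600) = 5669*(-1/5475600) = -5669/5475600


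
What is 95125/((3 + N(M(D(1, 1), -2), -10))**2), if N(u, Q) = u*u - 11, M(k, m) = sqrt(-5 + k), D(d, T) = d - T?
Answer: 95125/169 ≈ 562.87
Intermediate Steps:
N(u, Q) = -11 + u**2 (N(u, Q) = u**2 - 11 = -11 + u**2)
95125/((3 + N(M(D(1, 1), -2), -10))**2) = 95125/((3 + (-11 + (sqrt(-5 + (1 - 1*1)))**2))**2) = 95125/((3 + (-11 + (sqrt(-5 + (1 - 1)))**2))**2) = 95125/((3 + (-11 + (sqrt(-5 + 0))**2))**2) = 95125/((3 + (-11 + (sqrt(-5))**2))**2) = 95125/((3 + (-11 + (I*sqrt(5))**2))**2) = 95125/((3 + (-11 - 5))**2) = 95125/((3 - 16)**2) = 95125/((-13)**2) = 95125/169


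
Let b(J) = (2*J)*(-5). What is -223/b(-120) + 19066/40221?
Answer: 4636639/16088400 ≈ 0.28820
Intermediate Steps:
b(J) = -10*J
-223/b(-120) + 19066/40221 = -223/((-10*(-120))) + 19066/40221 = -223/1200 + 19066*(1/40221) = -223*1/1200 + 19066/40221 = -223/1200 + 19066/40221 = 4636639/16088400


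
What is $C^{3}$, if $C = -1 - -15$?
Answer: $2744$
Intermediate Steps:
$C = 14$ ($C = -1 + 15 = 14$)
$C^{3} = 14^{3} = 2744$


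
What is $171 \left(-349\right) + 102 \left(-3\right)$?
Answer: $-59985$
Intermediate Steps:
$171 \left(-349\right) + 102 \left(-3\right) = -59679 - 306 = -59985$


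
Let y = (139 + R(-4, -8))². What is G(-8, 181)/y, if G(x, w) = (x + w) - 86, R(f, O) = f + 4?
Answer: 87/19321 ≈ 0.0045029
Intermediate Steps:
R(f, O) = 4 + f
y = 19321 (y = (139 + (4 - 4))² = (139 + 0)² = 139² = 19321)
G(x, w) = -86 + w + x (G(x, w) = (w + x) - 86 = -86 + w + x)
G(-8, 181)/y = (-86 + 181 - 8)/19321 = 87*(1/19321) = 87/19321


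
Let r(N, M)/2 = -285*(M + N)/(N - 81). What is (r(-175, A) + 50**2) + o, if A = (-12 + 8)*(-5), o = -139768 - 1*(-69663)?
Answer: -8697615/128 ≈ -67950.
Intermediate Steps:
o = -70105 (o = -139768 + 69663 = -70105)
A = 20 (A = -4*(-5) = 20)
r(N, M) = -570*(M + N)/(-81 + N) (r(N, M) = 2*(-285*(M + N)/(N - 81)) = 2*(-285*(M + N)/(-81 + N)) = -570*(M + N)/(-81 + N))
(r(-175, A) + 50**2) + o = (570*(-1*20 - 1*(-175))/(-81 - 175) + 50**2) - 70105 = (570*(-20 + 175)/(-256) + 2500) - 70105 = (570*(-1/256)*155 + 2500) - 70105 = (-44175/128 + 2500) - 70105 = 275825/128 - 70105 = -8697615/128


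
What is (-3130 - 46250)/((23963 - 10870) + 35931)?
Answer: -12345/12256 ≈ -1.0073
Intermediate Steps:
(-3130 - 46250)/((23963 - 10870) + 35931) = -49380/(13093 + 35931) = -49380/49024 = -49380*1/49024 = -12345/12256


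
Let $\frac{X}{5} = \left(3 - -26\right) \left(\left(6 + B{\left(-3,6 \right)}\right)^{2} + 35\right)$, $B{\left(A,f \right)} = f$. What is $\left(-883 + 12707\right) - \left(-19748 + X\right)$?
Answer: $5617$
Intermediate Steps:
$X = 25955$ ($X = 5 \left(3 - -26\right) \left(\left(6 + 6\right)^{2} + 35\right) = 5 \left(3 + 26\right) \left(12^{2} + 35\right) = 5 \cdot 29 \left(144 + 35\right) = 5 \cdot 29 \cdot 179 = 5 \cdot 5191 = 25955$)
$\left(-883 + 12707\right) - \left(-19748 + X\right) = \left(-883 + 12707\right) - \left(-19748 + 25955\right) = 11824 - 6207 = 5617$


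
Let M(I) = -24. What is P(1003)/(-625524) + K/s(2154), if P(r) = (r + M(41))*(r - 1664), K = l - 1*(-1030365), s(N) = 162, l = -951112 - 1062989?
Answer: -11393437859/1876572 ≈ -6071.4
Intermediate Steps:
l = -2014101
K = -983736 (K = -2014101 - 1*(-1030365) = -2014101 + 1030365 = -983736)
P(r) = (-1664 + r)*(-24 + r) (P(r) = (r - 24)*(r - 1664) = (-24 + r)*(-1664 + r) = (-1664 + r)*(-24 + r))
P(1003)/(-625524) + K/s(2154) = (39936 + 1003**2 - 1688*1003)/(-625524) - 983736/162 = (39936 + 1006009 - 1693064)*(-1/625524) - 983736*1/162 = -647119*(-1/625524) - 54652/9 = 647119/625524 - 54652/9 = -11393437859/1876572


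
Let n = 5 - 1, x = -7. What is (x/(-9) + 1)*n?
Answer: 64/9 ≈ 7.1111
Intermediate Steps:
n = 4
(x/(-9) + 1)*n = (-7/(-9) + 1)*4 = (-7*(-1/9) + 1)*4 = (7/9 + 1)*4 = (16/9)*4 = 64/9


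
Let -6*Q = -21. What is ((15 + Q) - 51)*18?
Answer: -585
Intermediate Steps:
Q = 7/2 (Q = -⅙*(-21) = 7/2 ≈ 3.5000)
((15 + Q) - 51)*18 = ((15 + 7/2) - 51)*18 = (37/2 - 51)*18 = -65/2*18 = -585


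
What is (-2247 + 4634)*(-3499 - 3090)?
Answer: -15727943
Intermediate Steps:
(-2247 + 4634)*(-3499 - 3090) = 2387*(-6589) = -15727943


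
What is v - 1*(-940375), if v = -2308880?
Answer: -1368505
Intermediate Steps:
v - 1*(-940375) = -2308880 - 1*(-940375) = -2308880 + 940375 = -1368505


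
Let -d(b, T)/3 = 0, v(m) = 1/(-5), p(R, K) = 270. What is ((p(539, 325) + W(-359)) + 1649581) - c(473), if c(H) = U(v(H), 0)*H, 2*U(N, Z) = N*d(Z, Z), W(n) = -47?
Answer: 1649804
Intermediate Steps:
v(m) = -⅕
d(b, T) = 0 (d(b, T) = -3*0 = 0)
U(N, Z) = 0 (U(N, Z) = (N*0)/2 = (½)*0 = 0)
c(H) = 0 (c(H) = 0*H = 0)
((p(539, 325) + W(-359)) + 1649581) - c(473) = ((270 - 47) + 1649581) - 1*0 = (223 + 1649581) + 0 = 1649804 + 0 = 1649804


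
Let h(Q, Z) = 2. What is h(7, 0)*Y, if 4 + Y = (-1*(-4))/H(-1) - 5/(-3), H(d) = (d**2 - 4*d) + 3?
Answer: -11/3 ≈ -3.6667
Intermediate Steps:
H(d) = 3 + d**2 - 4*d
Y = -11/6 (Y = -4 + ((-1*(-4))/(3 + (-1)**2 - 4*(-1)) - 5/(-3)) = -4 + (4/(3 + 1 + 4) - 5*(-1/3)) = -4 + (4/8 + 5/3) = -4 + (4*(1/8) + 5/3) = -4 + (1/2 + 5/3) = -4 + 13/6 = -11/6 ≈ -1.8333)
h(7, 0)*Y = 2*(-11/6) = -11/3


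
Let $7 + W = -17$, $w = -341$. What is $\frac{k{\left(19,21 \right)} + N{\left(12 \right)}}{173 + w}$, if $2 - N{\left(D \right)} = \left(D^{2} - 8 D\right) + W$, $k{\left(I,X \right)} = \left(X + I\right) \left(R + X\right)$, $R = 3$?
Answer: $- \frac{67}{12} \approx -5.5833$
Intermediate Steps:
$W = -24$ ($W = -7 - 17 = -24$)
$k{\left(I,X \right)} = \left(3 + X\right) \left(I + X\right)$ ($k{\left(I,X \right)} = \left(X + I\right) \left(3 + X\right) = \left(I + X\right) \left(3 + X\right) = \left(3 + X\right) \left(I + X\right)$)
$N{\left(D \right)} = 26 - D^{2} + 8 D$ ($N{\left(D \right)} = 2 - \left(\left(D^{2} - 8 D\right) - 24\right) = 2 - \left(-24 + D^{2} - 8 D\right) = 2 + \left(24 - D^{2} + 8 D\right) = 26 - D^{2} + 8 D$)
$\frac{k{\left(19,21 \right)} + N{\left(12 \right)}}{173 + w} = \frac{\left(21^{2} + 3 \cdot 19 + 3 \cdot 21 + 19 \cdot 21\right) + \left(26 - 12^{2} + 8 \cdot 12\right)}{173 - 341} = \frac{\left(441 + 57 + 63 + 399\right) + \left(26 - 144 + 96\right)}{-168} = \left(960 + \left(26 - 144 + 96\right)\right) \left(- \frac{1}{168}\right) = \left(960 - 22\right) \left(- \frac{1}{168}\right) = 938 \left(- \frac{1}{168}\right) = - \frac{67}{12}$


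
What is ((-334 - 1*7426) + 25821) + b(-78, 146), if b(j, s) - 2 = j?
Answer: 17985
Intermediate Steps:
b(j, s) = 2 + j
((-334 - 1*7426) + 25821) + b(-78, 146) = ((-334 - 1*7426) + 25821) + (2 - 78) = ((-334 - 7426) + 25821) - 76 = (-7760 + 25821) - 76 = 18061 - 76 = 17985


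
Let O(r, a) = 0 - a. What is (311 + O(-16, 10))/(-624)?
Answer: -301/624 ≈ -0.48237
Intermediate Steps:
O(r, a) = -a
(311 + O(-16, 10))/(-624) = (311 - 1*10)/(-624) = (311 - 10)*(-1/624) = 301*(-1/624) = -301/624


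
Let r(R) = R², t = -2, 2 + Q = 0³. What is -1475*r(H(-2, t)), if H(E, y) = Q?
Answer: -5900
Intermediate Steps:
Q = -2 (Q = -2 + 0³ = -2 + 0 = -2)
H(E, y) = -2
-1475*r(H(-2, t)) = -1475*(-2)² = -1475*4 = -5900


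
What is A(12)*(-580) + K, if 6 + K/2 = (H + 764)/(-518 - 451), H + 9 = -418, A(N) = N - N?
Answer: -12302/969 ≈ -12.696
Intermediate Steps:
A(N) = 0
H = -427 (H = -9 - 418 = -427)
K = -12302/969 (K = -12 + 2*((-427 + 764)/(-518 - 451)) = -12 + 2*(337/(-969)) = -12 + 2*(337*(-1/969)) = -12 + 2*(-337/969) = -12 - 674/969 = -12302/969 ≈ -12.696)
A(12)*(-580) + K = 0*(-580) - 12302/969 = 0 - 12302/969 = -12302/969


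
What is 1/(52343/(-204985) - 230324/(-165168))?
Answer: 8464240620/9641894129 ≈ 0.87786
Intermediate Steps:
1/(52343/(-204985) - 230324/(-165168)) = 1/(52343*(-1/204985) - 230324*(-1/165168)) = 1/(-52343/204985 + 57581/41292) = 1/(9641894129/8464240620) = 8464240620/9641894129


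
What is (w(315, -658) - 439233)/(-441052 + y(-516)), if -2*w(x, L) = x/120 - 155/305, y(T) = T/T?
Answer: 428692441/430465776 ≈ 0.99588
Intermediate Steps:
y(T) = 1
w(x, L) = 31/122 - x/240 (w(x, L) = -(x/120 - 155/305)/2 = -(x*(1/120) - 155*1/305)/2 = -(x/120 - 31/61)/2 = -(-31/61 + x/120)/2 = 31/122 - x/240)
(w(315, -658) - 439233)/(-441052 + y(-516)) = ((31/122 - 1/240*315) - 439233)/(-441052 + 1) = ((31/122 - 21/16) - 439233)/(-441051) = (-1033/976 - 439233)*(-1/441051) = -428692441/976*(-1/441051) = 428692441/430465776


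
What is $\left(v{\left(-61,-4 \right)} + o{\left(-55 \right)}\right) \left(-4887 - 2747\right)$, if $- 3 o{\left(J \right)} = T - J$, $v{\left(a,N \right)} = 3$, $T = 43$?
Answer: $\frac{679426}{3} \approx 2.2648 \cdot 10^{5}$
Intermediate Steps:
$o{\left(J \right)} = - \frac{43}{3} + \frac{J}{3}$ ($o{\left(J \right)} = - \frac{43 - J}{3} = - \frac{43}{3} + \frac{J}{3}$)
$\left(v{\left(-61,-4 \right)} + o{\left(-55 \right)}\right) \left(-4887 - 2747\right) = \left(3 + \left(- \frac{43}{3} + \frac{1}{3} \left(-55\right)\right)\right) \left(-4887 - 2747\right) = \left(3 - \frac{98}{3}\right) \left(-7634\right) = \left(- \frac{89}{3}\right) \left(-7634\right) = \frac{679426}{3}$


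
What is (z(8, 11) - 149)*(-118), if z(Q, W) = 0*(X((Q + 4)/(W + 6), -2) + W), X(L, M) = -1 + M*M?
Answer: 17582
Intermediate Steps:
X(L, M) = -1 + M**2
z(Q, W) = 0 (z(Q, W) = 0*((-1 + (-2)**2) + W) = 0*((-1 + 4) + W) = 0*(3 + W) = 0)
(z(8, 11) - 149)*(-118) = (0 - 149)*(-118) = -149*(-118) = 17582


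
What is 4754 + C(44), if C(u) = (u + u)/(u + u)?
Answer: 4755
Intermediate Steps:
C(u) = 1 (C(u) = (2*u)/((2*u)) = (2*u)*(1/(2*u)) = 1)
4754 + C(44) = 4754 + 1 = 4755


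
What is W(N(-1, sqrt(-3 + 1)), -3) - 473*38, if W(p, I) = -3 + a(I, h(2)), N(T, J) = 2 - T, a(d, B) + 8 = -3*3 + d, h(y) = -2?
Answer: -17997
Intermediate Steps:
a(d, B) = -17 + d (a(d, B) = -8 + (-3*3 + d) = -8 + (-9 + d) = -17 + d)
W(p, I) = -20 + I (W(p, I) = -3 + (-17 + I) = -20 + I)
W(N(-1, sqrt(-3 + 1)), -3) - 473*38 = (-20 - 3) - 473*38 = -23 - 17974 = -17997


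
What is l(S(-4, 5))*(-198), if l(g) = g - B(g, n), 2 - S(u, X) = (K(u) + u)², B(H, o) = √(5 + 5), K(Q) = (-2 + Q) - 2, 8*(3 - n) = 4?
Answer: 28116 + 198*√10 ≈ 28742.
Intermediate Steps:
n = 5/2 (n = 3 - ⅛*4 = 3 - ½ = 5/2 ≈ 2.5000)
K(Q) = -4 + Q
B(H, o) = √10
S(u, X) = 2 - (-4 + 2*u)² (S(u, X) = 2 - ((-4 + u) + u)² = 2 - (-4 + 2*u)²)
l(g) = g - √10
l(S(-4, 5))*(-198) = ((2 - 4*(-2 - 4)²) - √10)*(-198) = ((2 - 4*(-6)²) - √10)*(-198) = ((2 - 4*36) - √10)*(-198) = ((2 - 144) - √10)*(-198) = (-142 - √10)*(-198) = 28116 + 198*√10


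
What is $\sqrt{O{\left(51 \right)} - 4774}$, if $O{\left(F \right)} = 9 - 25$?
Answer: $i \sqrt{4790} \approx 69.21 i$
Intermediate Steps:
$O{\left(F \right)} = -16$
$\sqrt{O{\left(51 \right)} - 4774} = \sqrt{-16 - 4774} = \sqrt{-4790} = i \sqrt{4790}$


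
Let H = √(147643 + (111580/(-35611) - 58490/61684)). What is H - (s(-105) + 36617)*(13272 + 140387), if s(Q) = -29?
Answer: -5622075492 + √178096038590629452837082/1098314462 ≈ -5.6221e+9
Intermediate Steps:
H = √178096038590629452837082/1098314462 (H = √(147643 + (111580*(-1/35611) - 58490*1/61684)) = √(147643 + (-111580/35611 - 29245/30842)) = √(147643 - 4482794055/1098314462) = √(162153959319011/1098314462) = √178096038590629452837082/1098314462 ≈ 384.24)
H - (s(-105) + 36617)*(13272 + 140387) = √178096038590629452837082/1098314462 - (-29 + 36617)*(13272 + 140387) = √178096038590629452837082/1098314462 - 36588*153659 = √178096038590629452837082/1098314462 - 1*5622075492 = √178096038590629452837082/1098314462 - 5622075492 = -5622075492 + √178096038590629452837082/1098314462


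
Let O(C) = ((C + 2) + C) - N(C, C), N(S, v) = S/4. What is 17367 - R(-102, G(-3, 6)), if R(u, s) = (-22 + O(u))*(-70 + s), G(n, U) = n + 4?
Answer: 7341/2 ≈ 3670.5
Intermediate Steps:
G(n, U) = 4 + n
N(S, v) = S/4 (N(S, v) = S*(¼) = S/4)
O(C) = 2 + 7*C/4 (O(C) = ((C + 2) + C) - C/4 = ((2 + C) + C) - C/4 = (2 + 2*C) - C/4 = 2 + 7*C/4)
R(u, s) = (-70 + s)*(-20 + 7*u/4) (R(u, s) = (-22 + (2 + 7*u/4))*(-70 + s) = (-20 + 7*u/4)*(-70 + s) = (-70 + s)*(-20 + 7*u/4))
17367 - R(-102, G(-3, 6)) = 17367 - (1400 - 20*(4 - 3) - 245/2*(-102) + (7/4)*(4 - 3)*(-102)) = 17367 - (1400 - 20*1 + 12495 + (7/4)*1*(-102)) = 17367 - (1400 - 20 + 12495 - 357/2) = 17367 - 1*27393/2 = 17367 - 27393/2 = 7341/2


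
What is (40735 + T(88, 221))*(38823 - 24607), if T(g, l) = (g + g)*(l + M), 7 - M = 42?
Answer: 1044463736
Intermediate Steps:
M = -35 (M = 7 - 1*42 = 7 - 42 = -35)
T(g, l) = 2*g*(-35 + l) (T(g, l) = (g + g)*(l - 35) = (2*g)*(-35 + l) = 2*g*(-35 + l))
(40735 + T(88, 221))*(38823 - 24607) = (40735 + 2*88*(-35 + 221))*(38823 - 24607) = (40735 + 2*88*186)*14216 = (40735 + 32736)*14216 = 73471*14216 = 1044463736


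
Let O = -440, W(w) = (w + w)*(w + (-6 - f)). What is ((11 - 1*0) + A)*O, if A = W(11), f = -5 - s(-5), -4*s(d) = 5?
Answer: -89540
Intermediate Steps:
s(d) = -5/4 (s(d) = -¼*5 = -5/4)
f = -15/4 (f = -5 - 1*(-5/4) = -5 + 5/4 = -15/4 ≈ -3.7500)
W(w) = 2*w*(-9/4 + w) (W(w) = (w + w)*(w + (-6 - 1*(-15/4))) = (2*w)*(w + (-6 + 15/4)) = (2*w)*(w - 9/4) = (2*w)*(-9/4 + w) = 2*w*(-9/4 + w))
A = 385/2 (A = (½)*11*(-9 + 4*11) = (½)*11*(-9 + 44) = (½)*11*35 = 385/2 ≈ 192.50)
((11 - 1*0) + A)*O = ((11 - 1*0) + 385/2)*(-440) = ((11 + 0) + 385/2)*(-440) = (11 + 385/2)*(-440) = (407/2)*(-440) = -89540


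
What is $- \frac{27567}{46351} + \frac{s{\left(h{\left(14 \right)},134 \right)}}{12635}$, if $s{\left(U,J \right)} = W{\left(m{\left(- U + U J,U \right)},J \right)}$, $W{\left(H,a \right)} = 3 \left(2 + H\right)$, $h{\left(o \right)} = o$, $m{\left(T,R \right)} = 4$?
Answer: $- \frac{347474727}{585644885} \approx -0.59332$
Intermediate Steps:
$W{\left(H,a \right)} = 6 + 3 H$
$s{\left(U,J \right)} = 18$ ($s{\left(U,J \right)} = 6 + 3 \cdot 4 = 6 + 12 = 18$)
$- \frac{27567}{46351} + \frac{s{\left(h{\left(14 \right)},134 \right)}}{12635} = - \frac{27567}{46351} + \frac{18}{12635} = - \frac{347474727}{585644885}$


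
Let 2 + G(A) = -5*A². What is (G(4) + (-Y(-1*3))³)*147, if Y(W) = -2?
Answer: -10878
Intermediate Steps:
G(A) = -2 - 5*A²
(G(4) + (-Y(-1*3))³)*147 = ((-2 - 5*4²) + (-1*(-2))³)*147 = ((-2 - 5*16) + 2³)*147 = ((-2 - 80) + 8)*147 = (-82 + 8)*147 = -74*147 = -10878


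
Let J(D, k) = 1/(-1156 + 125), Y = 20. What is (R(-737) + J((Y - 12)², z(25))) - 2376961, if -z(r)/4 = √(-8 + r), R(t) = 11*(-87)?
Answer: -2451633459/1031 ≈ -2.3779e+6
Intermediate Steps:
R(t) = -957
z(r) = -4*√(-8 + r)
J(D, k) = -1/1031 (J(D, k) = 1/(-1031) = -1/1031)
(R(-737) + J((Y - 12)², z(25))) - 2376961 = (-957 - 1/1031) - 2376961 = -986668/1031 - 2376961 = -2451633459/1031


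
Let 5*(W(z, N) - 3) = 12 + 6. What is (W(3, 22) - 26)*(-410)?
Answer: 7954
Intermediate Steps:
W(z, N) = 33/5 (W(z, N) = 3 + (12 + 6)/5 = 3 + (⅕)*18 = 3 + 18/5 = 33/5)
(W(3, 22) - 26)*(-410) = (33/5 - 26)*(-410) = -97/5*(-410) = 7954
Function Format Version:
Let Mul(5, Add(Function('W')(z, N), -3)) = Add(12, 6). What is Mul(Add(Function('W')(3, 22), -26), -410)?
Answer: 7954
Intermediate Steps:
Function('W')(z, N) = Rational(33, 5) (Function('W')(z, N) = Add(3, Mul(Rational(1, 5), Add(12, 6))) = Add(3, Mul(Rational(1, 5), 18)) = Add(3, Rational(18, 5)) = Rational(33, 5))
Mul(Add(Function('W')(3, 22), -26), -410) = Mul(Add(Rational(33, 5), -26), -410) = Mul(Rational(-97, 5), -410) = 7954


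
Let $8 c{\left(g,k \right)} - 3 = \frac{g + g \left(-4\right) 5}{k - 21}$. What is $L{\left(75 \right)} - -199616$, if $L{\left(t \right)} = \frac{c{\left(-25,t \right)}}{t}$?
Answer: $\frac{6467559037}{32400} \approx 1.9962 \cdot 10^{5}$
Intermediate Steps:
$c{\left(g,k \right)} = \frac{3}{8} - \frac{19 g}{8 \left(-21 + k\right)}$ ($c{\left(g,k \right)} = \frac{3}{8} + \frac{\left(g + g \left(-4\right) 5\right) \frac{1}{k - 21}}{8} = \frac{3}{8} + \frac{\left(g + - 4 g 5\right) \frac{1}{-21 + k}}{8} = \frac{3}{8} + \frac{\left(g - 20 g\right) \frac{1}{-21 + k}}{8} = \frac{3}{8} + \frac{- 19 g \frac{1}{-21 + k}}{8} = \frac{3}{8} + \frac{\left(-19\right) g \frac{1}{-21 + k}}{8} = \frac{3}{8} - \frac{19 g}{8 \left(-21 + k\right)}$)
$L{\left(t \right)} = \frac{412 + 3 t}{8 t \left(-21 + t\right)}$ ($L{\left(t \right)} = \frac{\frac{1}{8} \frac{1}{-21 + t} \left(-63 - -475 + 3 t\right)}{t} = \frac{\frac{1}{8} \frac{1}{-21 + t} \left(-63 + 475 + 3 t\right)}{t} = \frac{\frac{1}{8} \frac{1}{-21 + t} \left(412 + 3 t\right)}{t} = \frac{412 + 3 t}{8 t \left(-21 + t\right)}$)
$L{\left(75 \right)} - -199616 = \frac{412 + 3 \cdot 75}{8 \cdot 75 \left(-21 + 75\right)} - -199616 = \frac{1}{8} \cdot \frac{1}{75} \cdot \frac{1}{54} \left(412 + 225\right) + 199616 = \frac{1}{8} \cdot \frac{1}{75} \cdot \frac{1}{54} \cdot 637 + 199616 = \frac{637}{32400} + 199616 = \frac{6467559037}{32400}$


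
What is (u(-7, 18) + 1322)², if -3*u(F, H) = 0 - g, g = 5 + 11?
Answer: 15856324/9 ≈ 1.7618e+6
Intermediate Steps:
g = 16
u(F, H) = 16/3 (u(F, H) = -(0 - 1*16)/3 = -(0 - 16)/3 = -⅓*(-16) = 16/3)
(u(-7, 18) + 1322)² = (16/3 + 1322)² = (3982/3)² = 15856324/9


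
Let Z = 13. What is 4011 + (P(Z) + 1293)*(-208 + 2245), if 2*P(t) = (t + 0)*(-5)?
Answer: 5143299/2 ≈ 2.5716e+6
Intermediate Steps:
P(t) = -5*t/2 (P(t) = ((t + 0)*(-5))/2 = (t*(-5))/2 = (-5*t)/2 = -5*t/2)
4011 + (P(Z) + 1293)*(-208 + 2245) = 4011 + (-5/2*13 + 1293)*(-208 + 2245) = 4011 + (-65/2 + 1293)*2037 = 4011 + (2521/2)*2037 = 4011 + 5135277/2 = 5143299/2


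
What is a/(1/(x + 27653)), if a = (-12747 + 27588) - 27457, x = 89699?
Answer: -1480512832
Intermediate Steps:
a = -12616 (a = 14841 - 27457 = -12616)
a/(1/(x + 27653)) = -12616/(1/(89699 + 27653)) = -12616/(1/117352) = -12616/1/117352 = -12616*117352 = -1480512832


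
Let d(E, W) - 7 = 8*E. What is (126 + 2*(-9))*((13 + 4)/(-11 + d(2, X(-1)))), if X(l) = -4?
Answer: 153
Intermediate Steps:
d(E, W) = 7 + 8*E
(126 + 2*(-9))*((13 + 4)/(-11 + d(2, X(-1)))) = (126 + 2*(-9))*((13 + 4)/(-11 + (7 + 8*2))) = (126 - 18)*(17/(-11 + (7 + 16))) = 108*(17/(-11 + 23)) = 108*(17/12) = 153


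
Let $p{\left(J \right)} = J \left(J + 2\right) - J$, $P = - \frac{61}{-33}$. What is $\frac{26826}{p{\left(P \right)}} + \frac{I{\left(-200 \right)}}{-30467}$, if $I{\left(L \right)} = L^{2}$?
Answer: $\frac{444909385519}{87348889} \approx 5093.5$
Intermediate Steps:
$P = \frac{61}{33}$ ($P = \left(-61\right) \left(- \frac{1}{33}\right) = \frac{61}{33} \approx 1.8485$)
$p{\left(J \right)} = - J + J \left(2 + J\right)$ ($p{\left(J \right)} = J \left(2 + J\right) - J = - J + J \left(2 + J\right)$)
$\frac{26826}{p{\left(P \right)}} + \frac{I{\left(-200 \right)}}{-30467} = \frac{26826}{\frac{61}{33} \left(1 + \frac{61}{33}\right)} + \frac{\left(-200\right)^{2}}{-30467} = \frac{26826}{\frac{61}{33} \cdot \frac{94}{33}} + 40000 \left(- \frac{1}{30467}\right) = \frac{26826}{\frac{5734}{1089}} - \frac{40000}{30467} = 26826 \cdot \frac{1089}{5734} - \frac{40000}{30467} = \frac{14606757}{2867} - \frac{40000}{30467} = \frac{444909385519}{87348889}$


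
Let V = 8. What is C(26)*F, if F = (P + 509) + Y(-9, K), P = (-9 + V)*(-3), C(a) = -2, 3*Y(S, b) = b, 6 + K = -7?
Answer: -3046/3 ≈ -1015.3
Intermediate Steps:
K = -13 (K = -6 - 7 = -13)
Y(S, b) = b/3
P = 3 (P = (-9 + 8)*(-3) = -1*(-3) = 3)
F = 1523/3 (F = (3 + 509) + (1/3)*(-13) = 512 - 13/3 = 1523/3 ≈ 507.67)
C(26)*F = -2*1523/3 = -3046/3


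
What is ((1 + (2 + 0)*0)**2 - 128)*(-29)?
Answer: 3683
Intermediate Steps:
((1 + (2 + 0)*0)**2 - 128)*(-29) = ((1 + 2*0)**2 - 128)*(-29) = ((1 + 0)**2 - 128)*(-29) = (1**2 - 128)*(-29) = (1 - 128)*(-29) = -127*(-29) = 3683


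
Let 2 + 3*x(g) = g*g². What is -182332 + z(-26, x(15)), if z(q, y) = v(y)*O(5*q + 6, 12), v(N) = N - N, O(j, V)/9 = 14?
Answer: -182332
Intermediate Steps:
O(j, V) = 126 (O(j, V) = 9*14 = 126)
v(N) = 0
x(g) = -⅔ + g³/3 (x(g) = -⅔ + (g*g²)/3 = -⅔ + g³/3)
z(q, y) = 0 (z(q, y) = 0*126 = 0)
-182332 + z(-26, x(15)) = -182332 + 0 = -182332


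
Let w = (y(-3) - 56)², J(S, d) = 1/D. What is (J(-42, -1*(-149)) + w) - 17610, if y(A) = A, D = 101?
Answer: -1427028/101 ≈ -14129.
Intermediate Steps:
J(S, d) = 1/101
w = 3481 (w = (-3 - 56)² = (-59)² = 3481)
(J(-42, -1*(-149)) + w) - 17610 = (1/101 + 3481) - 17610 = 351582/101 - 17610 = -1427028/101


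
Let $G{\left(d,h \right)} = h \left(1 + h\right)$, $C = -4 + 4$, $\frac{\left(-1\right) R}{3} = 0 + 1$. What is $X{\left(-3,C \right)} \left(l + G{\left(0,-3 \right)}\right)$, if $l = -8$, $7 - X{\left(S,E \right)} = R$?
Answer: $-20$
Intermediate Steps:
$R = -3$ ($R = - 3 \left(0 + 1\right) = \left(-3\right) 1 = -3$)
$C = 0$
$X{\left(S,E \right)} = 10$ ($X{\left(S,E \right)} = 7 - -3 = 7 + 3 = 10$)
$X{\left(-3,C \right)} \left(l + G{\left(0,-3 \right)}\right) = 10 \left(-8 - 3 \left(1 - 3\right)\right) = 10 \left(-8 - -6\right) = 10 \left(-8 + 6\right) = 10 \left(-2\right) = -20$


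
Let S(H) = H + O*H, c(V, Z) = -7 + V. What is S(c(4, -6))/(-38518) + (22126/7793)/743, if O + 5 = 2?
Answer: 408754037/111513442541 ≈ 0.0036655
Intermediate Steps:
O = -3 (O = -5 + 2 = -3)
S(H) = -2*H (S(H) = H - 3*H = -2*H)
S(c(4, -6))/(-38518) + (22126/7793)/743 = -2*(-7 + 4)/(-38518) + (22126/7793)/743 = -2*(-3)*(-1/38518) + (22126*(1/7793))*(1/743) = 6*(-1/38518) + (22126/7793)*(1/743) = -3/19259 + 22126/5790199 = 408754037/111513442541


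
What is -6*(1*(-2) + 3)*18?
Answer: -108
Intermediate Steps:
-6*(1*(-2) + 3)*18 = -6*(-2 + 3)*18 = -6*1*18 = -6*18 = -108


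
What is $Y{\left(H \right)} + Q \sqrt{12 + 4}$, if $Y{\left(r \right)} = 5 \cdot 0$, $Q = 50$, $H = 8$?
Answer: $200$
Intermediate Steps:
$Y{\left(r \right)} = 0$
$Y{\left(H \right)} + Q \sqrt{12 + 4} = 0 + 50 \sqrt{12 + 4} = 0 + 50 \sqrt{16} = 0 + 50 \cdot 4 = 0 + 200 = 200$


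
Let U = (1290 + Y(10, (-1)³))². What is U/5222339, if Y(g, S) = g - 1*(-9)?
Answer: 1713481/5222339 ≈ 0.32811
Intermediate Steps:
Y(g, S) = 9 + g (Y(g, S) = g + 9 = 9 + g)
U = 1713481 (U = (1290 + (9 + 10))² = (1290 + 19)² = 1309² = 1713481)
U/5222339 = 1713481/5222339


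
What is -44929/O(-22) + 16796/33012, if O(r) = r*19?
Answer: 372554219/3449754 ≈ 107.99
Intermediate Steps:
O(r) = 19*r
-44929/O(-22) + 16796/33012 = -44929/(19*(-22)) + 16796/33012 = -44929/(-418) + 16796*(1/33012) = -44929*(-1/418) + 4199/8253 = 44929/418 + 4199/8253 = 372554219/3449754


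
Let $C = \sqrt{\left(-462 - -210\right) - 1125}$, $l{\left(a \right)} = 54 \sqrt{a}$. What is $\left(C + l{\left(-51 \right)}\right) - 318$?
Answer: $-318 + 9 i \sqrt{17} + 54 i \sqrt{51} \approx -318.0 + 422.75 i$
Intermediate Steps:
$C = 9 i \sqrt{17}$ ($C = \sqrt{\left(-462 + 210\right) - 1125} = \sqrt{-252 - 1125} = \sqrt{-1377} = 9 i \sqrt{17} \approx 37.108 i$)
$\left(C + l{\left(-51 \right)}\right) - 318 = \left(9 i \sqrt{17} + 54 \sqrt{-51}\right) - 318 = \left(9 i \sqrt{17} + 54 i \sqrt{51}\right) - 318 = -318 + 9 i \sqrt{17} + 54 i \sqrt{51}$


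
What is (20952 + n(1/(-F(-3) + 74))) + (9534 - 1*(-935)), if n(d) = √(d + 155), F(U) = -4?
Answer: 31421 + √943098/78 ≈ 31433.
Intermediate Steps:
n(d) = √(155 + d)
(20952 + n(1/(-F(-3) + 74))) + (9534 - 1*(-935)) = (20952 + √(155 + 1/(-1*(-4) + 74))) + (9534 - 1*(-935)) = (20952 + √(155 + 1/(4 + 74))) + (9534 + 935) = (20952 + √(155 + 1/78)) + 10469 = (20952 + √(12091/78)) + 10469 = (20952 + √943098/78) + 10469 = 31421 + √943098/78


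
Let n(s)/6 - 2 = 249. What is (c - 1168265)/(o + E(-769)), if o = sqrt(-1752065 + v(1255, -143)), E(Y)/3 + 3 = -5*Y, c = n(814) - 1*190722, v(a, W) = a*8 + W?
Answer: -7823163003/67295422 + 1357481*I*sqrt(435542)/67295422 ≈ -116.25 + 13.313*I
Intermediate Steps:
v(a, W) = W + 8*a (v(a, W) = 8*a + W = W + 8*a)
n(s) = 1506 (n(s) = 12 + 6*249 = 12 + 1494 = 1506)
c = -189216 (c = 1506 - 1*190722 = 1506 - 190722 = -189216)
E(Y) = -9 - 15*Y (E(Y) = -9 + 3*(-5*Y) = -9 - 15*Y)
o = 2*I*sqrt(435542) (o = sqrt(-1752065 + (-143 + 8*1255)) = sqrt(-1752065 + (-143 + 10040)) = sqrt(-1752065 + 9897) = sqrt(-1742168) = 2*I*sqrt(435542) ≈ 1319.9*I)
(c - 1168265)/(o + E(-769)) = (-189216 - 1168265)/(2*I*sqrt(435542) + (-9 - 15*(-769))) = -1357481/(2*I*sqrt(435542) + (-9 + 11535)) = -1357481/(2*I*sqrt(435542) + 11526) = -1357481/(11526 + 2*I*sqrt(435542))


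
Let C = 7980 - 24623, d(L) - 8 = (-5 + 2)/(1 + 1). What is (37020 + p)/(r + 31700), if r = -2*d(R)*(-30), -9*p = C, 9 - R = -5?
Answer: 349823/288810 ≈ 1.2113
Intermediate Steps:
R = 14 (R = 9 - 1*(-5) = 9 + 5 = 14)
d(L) = 13/2 (d(L) = 8 + (-5 + 2)/(1 + 1) = 8 - 3/2 = 13/2)
C = -16643
p = 16643/9 (p = -⅑*(-16643) = 16643/9 ≈ 1849.2)
r = 390 (r = -2*13/2*(-30) = -13*(-30) = 390)
(37020 + p)/(r + 31700) = (37020 + 16643/9)/(390 + 31700) = (349823/9)/32090 = (349823/9)*(1/32090) = 349823/288810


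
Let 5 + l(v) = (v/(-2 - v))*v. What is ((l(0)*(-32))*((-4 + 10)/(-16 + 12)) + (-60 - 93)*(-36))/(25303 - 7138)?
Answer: 1756/6055 ≈ 0.29001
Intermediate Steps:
l(v) = -5 + v**2/(-2 - v) (l(v) = -5 + (v/(-2 - v))*v = -5 + v**2/(-2 - v))
((l(0)*(-32))*((-4 + 10)/(-16 + 12)) + (-60 - 93)*(-36))/(25303 - 7138) = ((((-10 - 1*0**2 - 5*0)/(2 + 0))*(-32))*((-4 + 10)/(-16 + 12)) + (-60 - 93)*(-36))/(25303 - 7138) = ((((-10 - 1*0 + 0)/2)*(-32))*(6/(-4)) - 153*(-36))/18165 = ((((-10 + 0 + 0)/2)*(-32))*(6*(-1/4)) + 5508)*(1/18165) = ((((1/2)*(-10))*(-32))*(-3/2) + 5508)*(1/18165) = (-5*(-32)*(-3/2) + 5508)*(1/18165) = (160*(-3/2) + 5508)*(1/18165) = (-240 + 5508)*(1/18165) = 5268*(1/18165) = 1756/6055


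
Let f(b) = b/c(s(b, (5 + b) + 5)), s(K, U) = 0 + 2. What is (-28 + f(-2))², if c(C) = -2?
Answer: 729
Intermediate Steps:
s(K, U) = 2
f(b) = -b/2 (f(b) = b/(-2) = b*(-½) = -b/2)
(-28 + f(-2))² = (-28 - ½*(-2))² = (-28 + 1)² = (-27)² = 729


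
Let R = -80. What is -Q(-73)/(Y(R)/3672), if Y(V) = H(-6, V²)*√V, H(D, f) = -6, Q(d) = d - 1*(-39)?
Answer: 5202*I*√5/5 ≈ 2326.4*I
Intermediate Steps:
Q(d) = 39 + d (Q(d) = d + 39 = 39 + d)
Y(V) = -6*√V
-Q(-73)/(Y(R)/3672) = -(39 - 73)/(-24*I*√5/3672) = -(-34)/(-24*I*√5*(1/3672)) = -(-34)/((-I*√5/153)) = -(-34)*153*I*√5/5 = -(-5202)*I*√5/5 = 5202*I*√5/5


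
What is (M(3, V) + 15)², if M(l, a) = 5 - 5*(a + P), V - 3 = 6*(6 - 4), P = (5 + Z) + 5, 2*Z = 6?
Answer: 14400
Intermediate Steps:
Z = 3 (Z = (½)*6 = 3)
P = 13 (P = (5 + 3) + 5 = 8 + 5 = 13)
V = 15 (V = 3 + 6*(6 - 4) = 3 + 6*2 = 3 + 12 = 15)
M(l, a) = -60 - 5*a (M(l, a) = 5 - 5*(a + 13) = 5 - 5*(13 + a) = 5 + (-65 - 5*a) = -60 - 5*a)
(M(3, V) + 15)² = ((-60 - 5*15) + 15)² = ((-60 - 75) + 15)² = (-135 + 15)² = (-120)² = 14400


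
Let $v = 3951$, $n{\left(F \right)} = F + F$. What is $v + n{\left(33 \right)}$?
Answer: $4017$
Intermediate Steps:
$n{\left(F \right)} = 2 F$
$v + n{\left(33 \right)} = 3951 + 2 \cdot 33 = 3951 + 66 = 4017$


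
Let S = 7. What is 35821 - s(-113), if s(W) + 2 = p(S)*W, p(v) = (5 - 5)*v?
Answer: 35823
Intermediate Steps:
p(v) = 0 (p(v) = 0*v = 0)
s(W) = -2 (s(W) = -2 + 0*W = -2 + 0 = -2)
35821 - s(-113) = 35821 - 1*(-2) = 35821 + 2 = 35823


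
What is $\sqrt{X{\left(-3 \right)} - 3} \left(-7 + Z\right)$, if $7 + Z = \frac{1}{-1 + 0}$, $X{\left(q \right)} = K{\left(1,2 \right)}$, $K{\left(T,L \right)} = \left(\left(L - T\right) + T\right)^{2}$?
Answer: $-15$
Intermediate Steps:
$K{\left(T,L \right)} = L^{2}$
$X{\left(q \right)} = 4$ ($X{\left(q \right)} = 2^{2} = 4$)
$Z = -8$ ($Z = -7 + \frac{1}{-1 + 0} = -7 + \frac{1}{-1} = -7 - 1 = -8$)
$\sqrt{X{\left(-3 \right)} - 3} \left(-7 + Z\right) = \sqrt{4 - 3} \left(-7 - 8\right) = \sqrt{1} \left(-15\right) = 1 \left(-15\right) = -15$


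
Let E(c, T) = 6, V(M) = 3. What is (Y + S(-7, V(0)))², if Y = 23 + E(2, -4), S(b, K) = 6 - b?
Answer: 1764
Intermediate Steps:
Y = 29 (Y = 23 + 6 = 29)
(Y + S(-7, V(0)))² = (29 + (6 - 1*(-7)))² = (29 + (6 + 7))² = (29 + 13)² = 42² = 1764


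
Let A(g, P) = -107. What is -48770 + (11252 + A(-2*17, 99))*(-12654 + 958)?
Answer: -130400690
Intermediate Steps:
-48770 + (11252 + A(-2*17, 99))*(-12654 + 958) = -48770 + (11252 - 107)*(-12654 + 958) = -48770 + 11145*(-11696) = -48770 - 130351920 = -130400690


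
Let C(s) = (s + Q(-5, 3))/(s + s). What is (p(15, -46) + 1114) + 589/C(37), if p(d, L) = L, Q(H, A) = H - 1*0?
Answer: 38881/16 ≈ 2430.1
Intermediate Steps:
Q(H, A) = H (Q(H, A) = H + 0 = H)
C(s) = (-5 + s)/(2*s) (C(s) = (s - 5)/(s + s) = (-5 + s)/((2*s)) = (-5 + s)*(1/(2*s)) = (-5 + s)/(2*s))
(p(15, -46) + 1114) + 589/C(37) = (-46 + 1114) + 589/(((½)*(-5 + 37)/37)) = 1068 + 589/(((½)*(1/37)*32)) = 1068 + 589/(16/37) = 1068 + 589*(37/16) = 1068 + 21793/16 = 38881/16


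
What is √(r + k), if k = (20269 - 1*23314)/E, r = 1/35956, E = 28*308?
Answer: I*√2706253859771/2768612 ≈ 0.59419*I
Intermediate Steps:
E = 8624
r = 1/35956 ≈ 2.7812e-5
k = -435/1232 (k = (20269 - 1*23314)/8624 = (20269 - 23314)*(1/8624) = -3045*1/8624 = -435/1232 ≈ -0.35308)
√(r + k) = √(1/35956 - 435/1232) = √(-3909907/11074448) = I*√2706253859771/2768612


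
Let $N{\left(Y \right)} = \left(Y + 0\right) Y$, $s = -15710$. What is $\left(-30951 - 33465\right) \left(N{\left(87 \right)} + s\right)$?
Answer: $524410656$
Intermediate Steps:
$N{\left(Y \right)} = Y^{2}$ ($N{\left(Y \right)} = Y Y = Y^{2}$)
$\left(-30951 - 33465\right) \left(N{\left(87 \right)} + s\right) = \left(-30951 - 33465\right) \left(87^{2} - 15710\right) = - 64416 \left(7569 - 15710\right) = \left(-64416\right) \left(-8141\right) = 524410656$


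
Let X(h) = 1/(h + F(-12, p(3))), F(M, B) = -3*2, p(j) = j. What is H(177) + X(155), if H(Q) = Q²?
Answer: 4668022/149 ≈ 31329.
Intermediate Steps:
F(M, B) = -6
X(h) = 1/(-6 + h) (X(h) = 1/(h - 6) = 1/(-6 + h))
H(177) + X(155) = 177² + 1/(-6 + 155) = 31329 + 1/149 = 4668022/149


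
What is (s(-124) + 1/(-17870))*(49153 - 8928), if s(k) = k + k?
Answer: -35653517245/3574 ≈ -9.9758e+6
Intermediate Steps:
s(k) = 2*k
(s(-124) + 1/(-17870))*(49153 - 8928) = (2*(-124) + 1/(-17870))*(49153 - 8928) = (-248 - 1/17870)*40225 = -4431761/17870*40225 = -35653517245/3574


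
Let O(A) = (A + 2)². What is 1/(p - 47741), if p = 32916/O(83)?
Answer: -7225/344895809 ≈ -2.0948e-5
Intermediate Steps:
O(A) = (2 + A)²
p = 32916/7225 (p = 32916/((2 + 83)²) = 32916/(85²) = 32916/7225 ≈ 4.5558)
1/(p - 47741) = 1/(32916/7225 - 47741) = 1/(-344895809/7225) = -7225/344895809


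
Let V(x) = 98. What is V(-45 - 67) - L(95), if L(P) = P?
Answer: 3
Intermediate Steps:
V(-45 - 67) - L(95) = 98 - 1*95 = 98 - 95 = 3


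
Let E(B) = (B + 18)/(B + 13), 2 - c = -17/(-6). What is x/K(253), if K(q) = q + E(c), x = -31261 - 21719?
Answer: -966885/4643 ≈ -208.25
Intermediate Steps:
c = -⅚ (c = 2 - (-17)/(-6) = 2 - (-17)*(-1)/6 = 2 - 1*17/6 = 2 - 17/6 = -⅚ ≈ -0.83333)
E(B) = (18 + B)/(13 + B)
x = -52980
K(q) = 103/73 + q (K(q) = q + (18 - ⅚)/(13 - ⅚) = q + (103/6)/(73/6) = q + (6/73)*(103/6) = q + 103/73 = 103/73 + q)
x/K(253) = -52980/(103/73 + 253) = -52980/18572/73 = -52980*73/18572 = -966885/4643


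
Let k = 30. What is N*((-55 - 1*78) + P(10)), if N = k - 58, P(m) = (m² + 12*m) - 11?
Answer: -2128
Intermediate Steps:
P(m) = -11 + m² + 12*m
N = -28 (N = 30 - 58 = -28)
N*((-55 - 1*78) + P(10)) = -28*((-55 - 1*78) + (-11 + 10² + 12*10)) = -28*((-55 - 78) + (-11 + 100 + 120)) = -28*(-133 + 209) = -28*76 = -2128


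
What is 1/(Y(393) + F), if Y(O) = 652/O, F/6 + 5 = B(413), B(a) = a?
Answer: 393/962716 ≈ 0.00040822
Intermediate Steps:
F = 2448 (F = -30 + 6*413 = -30 + 2478 = 2448)
1/(Y(393) + F) = 1/(652/393 + 2448) = 1/(962716/393) = 393/962716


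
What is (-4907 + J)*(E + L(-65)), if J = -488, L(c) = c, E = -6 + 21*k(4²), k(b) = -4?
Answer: 836225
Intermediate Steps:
E = -90 (E = -6 + 21*(-4) = -6 - 84 = -90)
(-4907 + J)*(E + L(-65)) = (-4907 - 488)*(-90 - 65) = -5395*(-155) = 836225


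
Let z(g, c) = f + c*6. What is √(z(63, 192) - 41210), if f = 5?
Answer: 13*I*√237 ≈ 200.13*I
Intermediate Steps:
z(g, c) = 5 + 6*c (z(g, c) = 5 + c*6 = 5 + 6*c)
√(z(63, 192) - 41210) = √((5 + 6*192) - 41210) = √((5 + 1152) - 41210) = √(1157 - 41210) = √(-40053) = 13*I*√237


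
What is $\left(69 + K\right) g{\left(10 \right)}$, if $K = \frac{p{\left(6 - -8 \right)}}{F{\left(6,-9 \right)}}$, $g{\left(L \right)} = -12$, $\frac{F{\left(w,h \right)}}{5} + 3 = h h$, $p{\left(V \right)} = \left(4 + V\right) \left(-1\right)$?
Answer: $- \frac{53784}{65} \approx -827.45$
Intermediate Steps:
$p{\left(V \right)} = -4 - V$
$F{\left(w,h \right)} = -15 + 5 h^{2}$ ($F{\left(w,h \right)} = -15 + 5 h h = -15 + 5 h^{2}$)
$K = - \frac{3}{65}$ ($K = \frac{-4 - \left(6 - -8\right)}{-15 + 5 \left(-9\right)^{2}} = \frac{-4 - \left(6 + 8\right)}{-15 + 5 \cdot 81} = \frac{-4 - 14}{-15 + 405} = \frac{-4 - 14}{390} = \left(-18\right) \frac{1}{390} = - \frac{3}{65} \approx -0.046154$)
$\left(69 + K\right) g{\left(10 \right)} = \left(69 - \frac{3}{65}\right) \left(-12\right) = \frac{4482}{65} \left(-12\right) = - \frac{53784}{65}$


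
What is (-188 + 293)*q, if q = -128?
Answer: -13440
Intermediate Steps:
(-188 + 293)*q = (-188 + 293)*(-128) = 105*(-128) = -13440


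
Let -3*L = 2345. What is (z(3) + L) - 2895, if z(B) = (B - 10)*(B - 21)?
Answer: -10652/3 ≈ -3550.7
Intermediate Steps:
z(B) = (-21 + B)*(-10 + B) (z(B) = (-10 + B)*(-21 + B) = (-21 + B)*(-10 + B))
L = -2345/3 (L = -1/3*2345 = -2345/3 ≈ -781.67)
(z(3) + L) - 2895 = ((210 + 3**2 - 31*3) - 2345/3) - 2895 = ((210 + 9 - 93) - 2345/3) - 2895 = (126 - 2345/3) - 2895 = -1967/3 - 2895 = -10652/3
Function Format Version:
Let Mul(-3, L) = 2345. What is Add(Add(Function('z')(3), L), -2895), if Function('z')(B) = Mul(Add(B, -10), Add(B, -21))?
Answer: Rational(-10652, 3) ≈ -3550.7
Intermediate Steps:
Function('z')(B) = Mul(Add(-21, B), Add(-10, B)) (Function('z')(B) = Mul(Add(-10, B), Add(-21, B)) = Mul(Add(-21, B), Add(-10, B)))
L = Rational(-2345, 3) (L = Mul(Rational(-1, 3), 2345) = Rational(-2345, 3) ≈ -781.67)
Add(Add(Function('z')(3), L), -2895) = Add(Add(Add(210, Pow(3, 2), Mul(-31, 3)), Rational(-2345, 3)), -2895) = Add(Add(Add(210, 9, -93), Rational(-2345, 3)), -2895) = Add(Add(126, Rational(-2345, 3)), -2895) = Add(Rational(-1967, 3), -2895) = Rational(-10652, 3)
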